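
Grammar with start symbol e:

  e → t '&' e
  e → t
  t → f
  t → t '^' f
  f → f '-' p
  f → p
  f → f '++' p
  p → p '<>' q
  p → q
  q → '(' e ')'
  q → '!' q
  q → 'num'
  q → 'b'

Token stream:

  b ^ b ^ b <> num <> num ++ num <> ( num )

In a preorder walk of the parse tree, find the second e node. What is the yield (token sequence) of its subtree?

num

[e [t [t [t [f [p [q b]]]] ^ [f [p [q b]]]] ^ [f [f [p [p [p [q b]] <> [q num]] <> [q num]]] ++ [p [p [q num]] <> [q ( [e [t [f [p [q num]]]]] )]]]]]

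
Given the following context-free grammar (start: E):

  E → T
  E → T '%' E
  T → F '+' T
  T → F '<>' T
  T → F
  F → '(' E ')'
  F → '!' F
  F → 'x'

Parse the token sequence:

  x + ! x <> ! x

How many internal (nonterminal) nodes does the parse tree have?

[E [T [F x] + [T [F ! [F x]] <> [T [F ! [F x]]]]]]

9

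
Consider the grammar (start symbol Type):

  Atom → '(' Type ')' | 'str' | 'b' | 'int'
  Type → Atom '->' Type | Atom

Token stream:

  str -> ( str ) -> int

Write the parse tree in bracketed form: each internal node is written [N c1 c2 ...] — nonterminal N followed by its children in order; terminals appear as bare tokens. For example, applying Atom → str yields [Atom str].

[Type [Atom str] -> [Type [Atom ( [Type [Atom str]] )] -> [Type [Atom int]]]]

Type
Atom -> Type
str -> Type
str -> Atom -> Type
str -> ( Type ) -> Type
str -> ( Atom ) -> Type
str -> ( str ) -> Type
str -> ( str ) -> Atom
str -> ( str ) -> int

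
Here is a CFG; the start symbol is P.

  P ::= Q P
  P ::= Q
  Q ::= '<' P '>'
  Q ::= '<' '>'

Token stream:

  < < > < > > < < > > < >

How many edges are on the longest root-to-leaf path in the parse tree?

5

[P [Q < [P [Q < >] [P [Q < >]]] >] [P [Q < [P [Q < >]] >] [P [Q < >]]]]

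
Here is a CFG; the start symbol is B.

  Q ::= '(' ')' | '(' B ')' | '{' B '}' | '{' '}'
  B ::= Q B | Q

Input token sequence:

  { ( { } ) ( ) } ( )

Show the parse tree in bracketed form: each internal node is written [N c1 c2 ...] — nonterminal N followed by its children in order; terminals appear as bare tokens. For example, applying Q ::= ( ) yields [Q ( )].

B
Q B
{ B } B
{ Q B } B
{ ( B ) B } B
{ ( Q ) B } B
{ ( { } ) B } B
{ ( { } ) Q } B
{ ( { } ) ( ) } B
{ ( { } ) ( ) } Q
{ ( { } ) ( ) } ( )

[B [Q { [B [Q ( [B [Q { }]] )] [B [Q ( )]]] }] [B [Q ( )]]]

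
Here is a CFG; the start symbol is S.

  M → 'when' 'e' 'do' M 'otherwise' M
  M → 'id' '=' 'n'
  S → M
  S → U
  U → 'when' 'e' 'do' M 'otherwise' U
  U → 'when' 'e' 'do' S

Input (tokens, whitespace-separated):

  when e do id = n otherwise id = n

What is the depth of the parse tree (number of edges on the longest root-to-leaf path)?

[S [M when e do [M id = n] otherwise [M id = n]]]

3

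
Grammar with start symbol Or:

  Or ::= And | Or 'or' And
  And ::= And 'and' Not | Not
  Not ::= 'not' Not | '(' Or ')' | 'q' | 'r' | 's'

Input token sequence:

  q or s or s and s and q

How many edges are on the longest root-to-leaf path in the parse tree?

[Or [Or [Or [And [Not q]]] or [And [Not s]]] or [And [And [And [Not s]] and [Not s]] and [Not q]]]

5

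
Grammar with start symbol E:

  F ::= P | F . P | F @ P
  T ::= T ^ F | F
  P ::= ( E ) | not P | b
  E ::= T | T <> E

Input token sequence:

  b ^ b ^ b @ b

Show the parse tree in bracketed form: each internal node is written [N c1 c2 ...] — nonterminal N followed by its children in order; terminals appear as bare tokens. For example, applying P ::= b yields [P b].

E
T
T ^ F
T ^ F ^ F
F ^ F ^ F
P ^ F ^ F
b ^ F ^ F
b ^ P ^ F
b ^ b ^ F
b ^ b ^ F @ P
b ^ b ^ P @ P
b ^ b ^ b @ P
b ^ b ^ b @ b

[E [T [T [T [F [P b]]] ^ [F [P b]]] ^ [F [F [P b]] @ [P b]]]]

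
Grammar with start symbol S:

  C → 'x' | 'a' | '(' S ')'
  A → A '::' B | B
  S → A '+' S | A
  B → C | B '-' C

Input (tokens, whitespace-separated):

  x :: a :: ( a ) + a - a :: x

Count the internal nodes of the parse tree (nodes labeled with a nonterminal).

23

[S [A [A [A [B [C x]]] :: [B [C a]]] :: [B [C ( [S [A [B [C a]]]] )]]] + [S [A [A [B [B [C a]] - [C a]]] :: [B [C x]]]]]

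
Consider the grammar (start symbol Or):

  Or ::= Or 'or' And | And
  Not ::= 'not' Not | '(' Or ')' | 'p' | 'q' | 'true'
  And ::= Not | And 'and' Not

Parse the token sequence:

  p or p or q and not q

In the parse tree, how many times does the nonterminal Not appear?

5

[Or [Or [Or [And [Not p]]] or [And [Not p]]] or [And [And [Not q]] and [Not not [Not q]]]]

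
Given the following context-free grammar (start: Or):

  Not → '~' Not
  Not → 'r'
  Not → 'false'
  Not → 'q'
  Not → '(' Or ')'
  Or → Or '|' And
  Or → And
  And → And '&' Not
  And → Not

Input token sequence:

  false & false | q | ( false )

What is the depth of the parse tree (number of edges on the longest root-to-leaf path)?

[Or [Or [Or [And [And [Not false]] & [Not false]]] | [And [Not q]]] | [And [Not ( [Or [And [Not false]]] )]]]

6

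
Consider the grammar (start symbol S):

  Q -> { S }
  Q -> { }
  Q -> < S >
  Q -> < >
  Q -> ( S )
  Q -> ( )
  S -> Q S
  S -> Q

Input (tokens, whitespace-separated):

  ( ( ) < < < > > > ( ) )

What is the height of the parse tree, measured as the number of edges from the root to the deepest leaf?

[S [Q ( [S [Q ( )] [S [Q < [S [Q < [S [Q < >]] >]] >] [S [Q ( )]]]] )]]

9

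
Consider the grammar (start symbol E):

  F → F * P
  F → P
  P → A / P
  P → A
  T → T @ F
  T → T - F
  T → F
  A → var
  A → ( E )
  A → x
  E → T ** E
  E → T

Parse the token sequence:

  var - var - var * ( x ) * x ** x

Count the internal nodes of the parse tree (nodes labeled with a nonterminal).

29

[E [T [T [T [F [P [A var]]]] - [F [P [A var]]]] - [F [F [F [P [A var]]] * [P [A ( [E [T [F [P [A x]]]]] )]]] * [P [A x]]]] ** [E [T [F [P [A x]]]]]]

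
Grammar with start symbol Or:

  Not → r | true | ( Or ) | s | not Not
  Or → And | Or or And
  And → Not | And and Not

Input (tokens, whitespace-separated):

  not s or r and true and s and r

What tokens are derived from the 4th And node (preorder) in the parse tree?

[Or [Or [And [Not not [Not s]]]] or [And [And [And [And [Not r]] and [Not true]] and [Not s]] and [Not r]]]

r and true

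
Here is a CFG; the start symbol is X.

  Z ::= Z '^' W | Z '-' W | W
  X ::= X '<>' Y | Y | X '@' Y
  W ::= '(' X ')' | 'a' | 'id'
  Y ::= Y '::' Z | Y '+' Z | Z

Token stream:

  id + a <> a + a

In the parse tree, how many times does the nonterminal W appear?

4

[X [X [Y [Y [Z [W id]]] + [Z [W a]]]] <> [Y [Y [Z [W a]]] + [Z [W a]]]]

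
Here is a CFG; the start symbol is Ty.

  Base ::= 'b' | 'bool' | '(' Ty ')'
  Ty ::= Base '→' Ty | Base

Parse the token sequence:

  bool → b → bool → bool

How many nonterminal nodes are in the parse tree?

[Ty [Base bool] → [Ty [Base b] → [Ty [Base bool] → [Ty [Base bool]]]]]

8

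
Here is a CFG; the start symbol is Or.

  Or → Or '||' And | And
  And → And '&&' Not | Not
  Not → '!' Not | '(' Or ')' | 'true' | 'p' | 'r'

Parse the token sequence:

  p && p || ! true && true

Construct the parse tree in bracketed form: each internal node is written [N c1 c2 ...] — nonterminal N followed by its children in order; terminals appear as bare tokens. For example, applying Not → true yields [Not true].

[Or [Or [And [And [Not p]] && [Not p]]] || [And [And [Not ! [Not true]]] && [Not true]]]

Or
Or || And
And || And
And && Not || And
Not && Not || And
p && Not || And
p && p || And
p && p || And && Not
p && p || Not && Not
p && p || ! Not && Not
p && p || ! true && Not
p && p || ! true && true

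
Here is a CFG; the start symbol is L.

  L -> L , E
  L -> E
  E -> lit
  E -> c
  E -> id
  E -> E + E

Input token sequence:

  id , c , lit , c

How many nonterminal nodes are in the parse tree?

8

[L [L [L [L [E id]] , [E c]] , [E lit]] , [E c]]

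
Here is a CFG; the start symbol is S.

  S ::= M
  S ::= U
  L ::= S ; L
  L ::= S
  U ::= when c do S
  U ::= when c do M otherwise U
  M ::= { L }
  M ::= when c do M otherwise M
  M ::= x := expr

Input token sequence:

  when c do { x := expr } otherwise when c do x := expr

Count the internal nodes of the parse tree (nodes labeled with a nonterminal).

[S [U when c do [M { [L [S [M x := expr]]] }] otherwise [U when c do [S [M x := expr]]]]]

9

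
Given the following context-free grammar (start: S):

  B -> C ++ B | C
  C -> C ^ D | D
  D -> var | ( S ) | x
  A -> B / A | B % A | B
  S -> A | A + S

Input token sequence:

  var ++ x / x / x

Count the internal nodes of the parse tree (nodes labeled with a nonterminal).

[S [A [B [C [D var]] ++ [B [C [D x]]]] / [A [B [C [D x]]] / [A [B [C [D x]]]]]]]

16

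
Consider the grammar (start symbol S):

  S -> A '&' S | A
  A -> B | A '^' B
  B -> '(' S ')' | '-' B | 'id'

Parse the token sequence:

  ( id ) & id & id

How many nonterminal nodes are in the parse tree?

[S [A [B ( [S [A [B id]]] )]] & [S [A [B id]] & [S [A [B id]]]]]

12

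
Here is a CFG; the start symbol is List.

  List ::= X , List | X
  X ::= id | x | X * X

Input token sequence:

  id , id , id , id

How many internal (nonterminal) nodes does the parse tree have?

[List [X id] , [List [X id] , [List [X id] , [List [X id]]]]]

8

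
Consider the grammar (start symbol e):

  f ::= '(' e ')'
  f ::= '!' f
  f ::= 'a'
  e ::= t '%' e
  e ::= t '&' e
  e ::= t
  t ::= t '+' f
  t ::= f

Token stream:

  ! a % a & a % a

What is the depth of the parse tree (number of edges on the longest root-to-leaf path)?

[e [t [f ! [f a]]] % [e [t [f a]] & [e [t [f a]] % [e [t [f a]]]]]]

6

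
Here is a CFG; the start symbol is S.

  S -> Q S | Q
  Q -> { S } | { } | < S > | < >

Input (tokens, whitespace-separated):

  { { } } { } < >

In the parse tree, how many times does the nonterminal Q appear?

4

[S [Q { [S [Q { }]] }] [S [Q { }] [S [Q < >]]]]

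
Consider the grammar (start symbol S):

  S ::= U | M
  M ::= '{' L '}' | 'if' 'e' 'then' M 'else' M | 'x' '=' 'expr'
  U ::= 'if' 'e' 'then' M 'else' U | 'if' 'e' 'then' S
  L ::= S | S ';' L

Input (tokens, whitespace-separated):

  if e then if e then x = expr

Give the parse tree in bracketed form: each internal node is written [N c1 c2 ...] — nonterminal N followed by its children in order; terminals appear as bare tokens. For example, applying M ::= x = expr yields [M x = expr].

[S [U if e then [S [U if e then [S [M x = expr]]]]]]

S
U
if e then S
if e then U
if e then if e then S
if e then if e then M
if e then if e then x = expr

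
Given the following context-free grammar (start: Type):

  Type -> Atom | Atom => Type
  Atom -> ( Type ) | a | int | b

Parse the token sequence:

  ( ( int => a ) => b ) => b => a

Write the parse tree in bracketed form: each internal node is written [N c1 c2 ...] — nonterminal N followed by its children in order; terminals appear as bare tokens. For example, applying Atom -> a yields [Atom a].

[Type [Atom ( [Type [Atom ( [Type [Atom int] => [Type [Atom a]]] )] => [Type [Atom b]]] )] => [Type [Atom b] => [Type [Atom a]]]]

Type
Atom => Type
( Type ) => Type
( Atom => Type ) => Type
( ( Type ) => Type ) => Type
( ( Atom => Type ) => Type ) => Type
( ( int => Type ) => Type ) => Type
( ( int => Atom ) => Type ) => Type
( ( int => a ) => Type ) => Type
( ( int => a ) => Atom ) => Type
( ( int => a ) => b ) => Type
( ( int => a ) => b ) => Atom => Type
( ( int => a ) => b ) => b => Type
( ( int => a ) => b ) => b => Atom
( ( int => a ) => b ) => b => a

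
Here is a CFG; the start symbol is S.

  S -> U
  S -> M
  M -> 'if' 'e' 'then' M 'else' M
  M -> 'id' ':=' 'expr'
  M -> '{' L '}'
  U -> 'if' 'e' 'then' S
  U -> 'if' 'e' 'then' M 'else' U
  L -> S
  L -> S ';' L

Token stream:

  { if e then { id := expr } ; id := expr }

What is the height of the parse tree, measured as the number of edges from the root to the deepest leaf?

10

[S [M { [L [S [U if e then [S [M { [L [S [M id := expr]]] }]]]] ; [L [S [M id := expr]]]] }]]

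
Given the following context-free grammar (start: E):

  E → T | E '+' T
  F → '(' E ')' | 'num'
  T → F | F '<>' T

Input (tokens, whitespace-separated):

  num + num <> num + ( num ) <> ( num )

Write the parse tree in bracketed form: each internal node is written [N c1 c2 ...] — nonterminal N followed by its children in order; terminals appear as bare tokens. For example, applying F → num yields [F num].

E
E + T
E + T + T
T + T + T
F + T + T
num + T + T
num + F <> T + T
num + num <> T + T
num + num <> F + T
num + num <> num + T
num + num <> num + F <> T
num + num <> num + ( E ) <> T
num + num <> num + ( T ) <> T
num + num <> num + ( F ) <> T
num + num <> num + ( num ) <> T
num + num <> num + ( num ) <> F
num + num <> num + ( num ) <> ( E )
num + num <> num + ( num ) <> ( T )
num + num <> num + ( num ) <> ( F )
num + num <> num + ( num ) <> ( num )

[E [E [E [T [F num]]] + [T [F num] <> [T [F num]]]] + [T [F ( [E [T [F num]]] )] <> [T [F ( [E [T [F num]]] )]]]]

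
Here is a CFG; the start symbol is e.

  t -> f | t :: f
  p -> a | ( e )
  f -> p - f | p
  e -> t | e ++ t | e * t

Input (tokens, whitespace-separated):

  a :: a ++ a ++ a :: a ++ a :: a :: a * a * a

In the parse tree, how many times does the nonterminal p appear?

[e [e [e [e [e [e [t [t [f [p a]]] :: [f [p a]]]] ++ [t [f [p a]]]] ++ [t [t [f [p a]]] :: [f [p a]]]] ++ [t [t [t [f [p a]]] :: [f [p a]]] :: [f [p a]]]] * [t [f [p a]]]] * [t [f [p a]]]]

10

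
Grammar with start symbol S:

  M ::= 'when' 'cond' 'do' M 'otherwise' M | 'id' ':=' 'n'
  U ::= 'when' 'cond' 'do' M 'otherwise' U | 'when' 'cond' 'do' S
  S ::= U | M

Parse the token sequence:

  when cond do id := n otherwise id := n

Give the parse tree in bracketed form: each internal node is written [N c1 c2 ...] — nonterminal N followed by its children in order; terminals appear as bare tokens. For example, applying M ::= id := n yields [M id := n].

[S [M when cond do [M id := n] otherwise [M id := n]]]

S
M
when cond do M otherwise M
when cond do id := n otherwise M
when cond do id := n otherwise id := n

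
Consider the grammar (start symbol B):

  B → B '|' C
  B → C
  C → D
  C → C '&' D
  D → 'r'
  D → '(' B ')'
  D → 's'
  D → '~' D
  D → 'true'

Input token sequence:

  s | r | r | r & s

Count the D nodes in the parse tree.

5

[B [B [B [B [C [D s]]] | [C [D r]]] | [C [D r]]] | [C [C [D r]] & [D s]]]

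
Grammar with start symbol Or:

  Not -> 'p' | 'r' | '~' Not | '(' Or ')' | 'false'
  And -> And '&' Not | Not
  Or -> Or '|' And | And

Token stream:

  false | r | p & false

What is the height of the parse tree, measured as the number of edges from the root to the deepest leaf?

5

[Or [Or [Or [And [Not false]]] | [And [Not r]]] | [And [And [Not p]] & [Not false]]]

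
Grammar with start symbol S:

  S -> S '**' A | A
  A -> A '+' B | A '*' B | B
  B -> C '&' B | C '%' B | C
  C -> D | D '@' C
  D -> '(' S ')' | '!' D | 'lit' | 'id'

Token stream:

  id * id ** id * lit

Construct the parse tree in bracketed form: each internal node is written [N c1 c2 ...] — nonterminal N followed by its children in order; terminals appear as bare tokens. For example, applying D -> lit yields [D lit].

S
S ** A
A ** A
A * B ** A
B * B ** A
C * B ** A
D * B ** A
id * B ** A
id * C ** A
id * D ** A
id * id ** A
id * id ** A * B
id * id ** B * B
id * id ** C * B
id * id ** D * B
id * id ** id * B
id * id ** id * C
id * id ** id * D
id * id ** id * lit

[S [S [A [A [B [C [D id]]]] * [B [C [D id]]]]] ** [A [A [B [C [D id]]]] * [B [C [D lit]]]]]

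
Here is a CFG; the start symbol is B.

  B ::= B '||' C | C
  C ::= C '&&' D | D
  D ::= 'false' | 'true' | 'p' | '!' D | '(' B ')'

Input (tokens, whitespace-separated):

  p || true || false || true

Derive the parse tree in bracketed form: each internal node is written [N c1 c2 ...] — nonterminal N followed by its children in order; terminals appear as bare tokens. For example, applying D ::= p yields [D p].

B
B || C
B || C || C
B || C || C || C
C || C || C || C
D || C || C || C
p || C || C || C
p || D || C || C
p || true || C || C
p || true || D || C
p || true || false || C
p || true || false || D
p || true || false || true

[B [B [B [B [C [D p]]] || [C [D true]]] || [C [D false]]] || [C [D true]]]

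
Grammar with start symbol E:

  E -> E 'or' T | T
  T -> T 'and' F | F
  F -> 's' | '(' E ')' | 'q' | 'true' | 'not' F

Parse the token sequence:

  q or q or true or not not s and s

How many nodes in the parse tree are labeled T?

5

[E [E [E [E [T [F q]]] or [T [F q]]] or [T [F true]]] or [T [T [F not [F not [F s]]]] and [F s]]]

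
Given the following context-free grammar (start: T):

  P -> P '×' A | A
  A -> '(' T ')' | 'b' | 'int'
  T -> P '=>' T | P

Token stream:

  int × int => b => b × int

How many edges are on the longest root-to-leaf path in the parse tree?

6

[T [P [P [A int]] × [A int]] => [T [P [A b]] => [T [P [P [A b]] × [A int]]]]]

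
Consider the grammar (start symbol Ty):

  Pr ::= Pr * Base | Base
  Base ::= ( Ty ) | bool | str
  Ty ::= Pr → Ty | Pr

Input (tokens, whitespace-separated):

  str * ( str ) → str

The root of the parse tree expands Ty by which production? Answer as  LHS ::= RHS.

Ty ::= Pr → Ty

[Ty [Pr [Pr [Base str]] * [Base ( [Ty [Pr [Base str]]] )]] → [Ty [Pr [Base str]]]]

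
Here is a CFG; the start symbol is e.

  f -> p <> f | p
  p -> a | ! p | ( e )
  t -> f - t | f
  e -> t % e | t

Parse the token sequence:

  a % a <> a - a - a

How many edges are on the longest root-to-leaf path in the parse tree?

7

[e [t [f [p a]]] % [e [t [f [p a] <> [f [p a]]] - [t [f [p a]] - [t [f [p a]]]]]]]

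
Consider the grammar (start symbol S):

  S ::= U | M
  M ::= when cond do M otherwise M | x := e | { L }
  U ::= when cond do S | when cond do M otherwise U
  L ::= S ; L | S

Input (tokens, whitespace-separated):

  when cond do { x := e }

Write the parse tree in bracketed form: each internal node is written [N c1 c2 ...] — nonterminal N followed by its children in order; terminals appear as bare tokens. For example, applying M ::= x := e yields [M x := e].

[S [U when cond do [S [M { [L [S [M x := e]]] }]]]]

S
U
when cond do S
when cond do M
when cond do { L }
when cond do { S }
when cond do { M }
when cond do { x := e }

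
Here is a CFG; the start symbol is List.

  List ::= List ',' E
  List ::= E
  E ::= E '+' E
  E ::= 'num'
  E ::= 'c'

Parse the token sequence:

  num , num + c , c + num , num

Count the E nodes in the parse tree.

8

[List [List [List [List [E num]] , [E [E num] + [E c]]] , [E [E c] + [E num]]] , [E num]]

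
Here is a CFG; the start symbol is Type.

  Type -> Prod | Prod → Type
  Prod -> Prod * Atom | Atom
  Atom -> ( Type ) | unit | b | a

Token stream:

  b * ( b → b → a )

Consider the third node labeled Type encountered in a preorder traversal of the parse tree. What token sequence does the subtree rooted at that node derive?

b → a

[Type [Prod [Prod [Atom b]] * [Atom ( [Type [Prod [Atom b]] → [Type [Prod [Atom b]] → [Type [Prod [Atom a]]]]] )]]]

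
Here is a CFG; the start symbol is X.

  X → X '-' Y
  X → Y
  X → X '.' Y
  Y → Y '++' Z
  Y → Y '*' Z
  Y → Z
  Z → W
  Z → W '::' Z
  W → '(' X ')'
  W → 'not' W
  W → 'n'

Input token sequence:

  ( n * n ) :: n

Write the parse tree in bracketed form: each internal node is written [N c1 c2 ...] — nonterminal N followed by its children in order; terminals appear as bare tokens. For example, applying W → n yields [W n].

X
Y
Z
W :: Z
( X ) :: Z
( Y ) :: Z
( Y * Z ) :: Z
( Z * Z ) :: Z
( W * Z ) :: Z
( n * Z ) :: Z
( n * W ) :: Z
( n * n ) :: Z
( n * n ) :: W
( n * n ) :: n

[X [Y [Z [W ( [X [Y [Y [Z [W n]]] * [Z [W n]]]] )] :: [Z [W n]]]]]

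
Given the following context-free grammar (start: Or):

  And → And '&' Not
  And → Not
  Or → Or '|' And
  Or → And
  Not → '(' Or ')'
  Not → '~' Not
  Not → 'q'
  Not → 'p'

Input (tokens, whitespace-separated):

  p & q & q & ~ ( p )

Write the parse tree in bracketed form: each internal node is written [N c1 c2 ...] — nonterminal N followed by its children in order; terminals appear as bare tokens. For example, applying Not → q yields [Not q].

[Or [And [And [And [And [Not p]] & [Not q]] & [Not q]] & [Not ~ [Not ( [Or [And [Not p]]] )]]]]

Or
And
And & Not
And & Not & Not
And & Not & Not & Not
Not & Not & Not & Not
p & Not & Not & Not
p & q & Not & Not
p & q & q & Not
p & q & q & ~ Not
p & q & q & ~ ( Or )
p & q & q & ~ ( And )
p & q & q & ~ ( Not )
p & q & q & ~ ( p )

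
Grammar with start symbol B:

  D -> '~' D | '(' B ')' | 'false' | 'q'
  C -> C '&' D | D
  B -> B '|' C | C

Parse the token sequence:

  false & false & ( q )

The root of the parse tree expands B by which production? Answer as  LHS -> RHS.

B -> C

[B [C [C [C [D false]] & [D false]] & [D ( [B [C [D q]]] )]]]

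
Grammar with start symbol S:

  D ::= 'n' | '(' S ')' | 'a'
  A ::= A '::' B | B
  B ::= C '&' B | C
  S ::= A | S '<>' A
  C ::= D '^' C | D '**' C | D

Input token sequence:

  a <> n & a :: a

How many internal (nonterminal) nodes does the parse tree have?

17

[S [S [A [B [C [D a]]]]] <> [A [A [B [C [D n]] & [B [C [D a]]]]] :: [B [C [D a]]]]]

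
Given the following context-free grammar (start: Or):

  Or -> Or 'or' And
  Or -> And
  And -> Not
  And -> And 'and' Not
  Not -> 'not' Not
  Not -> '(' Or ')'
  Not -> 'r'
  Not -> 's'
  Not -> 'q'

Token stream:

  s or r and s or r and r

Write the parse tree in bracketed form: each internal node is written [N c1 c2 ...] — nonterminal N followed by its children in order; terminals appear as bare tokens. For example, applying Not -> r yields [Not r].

Or
Or or And
Or or And or And
And or And or And
Not or And or And
s or And or And
s or And and Not or And
s or Not and Not or And
s or r and Not or And
s or r and s or And
s or r and s or And and Not
s or r and s or Not and Not
s or r and s or r and Not
s or r and s or r and r

[Or [Or [Or [And [Not s]]] or [And [And [Not r]] and [Not s]]] or [And [And [Not r]] and [Not r]]]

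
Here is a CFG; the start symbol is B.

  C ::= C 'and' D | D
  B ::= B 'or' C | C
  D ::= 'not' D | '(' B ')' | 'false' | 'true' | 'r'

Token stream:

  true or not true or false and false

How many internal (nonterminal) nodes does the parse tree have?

[B [B [B [C [D true]]] or [C [D not [D true]]]] or [C [C [D false]] and [D false]]]

12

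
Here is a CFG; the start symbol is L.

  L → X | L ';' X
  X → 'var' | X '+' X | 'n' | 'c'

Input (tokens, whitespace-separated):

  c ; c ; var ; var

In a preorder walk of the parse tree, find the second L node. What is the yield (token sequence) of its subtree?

c ; c ; var

[L [L [L [L [X c]] ; [X c]] ; [X var]] ; [X var]]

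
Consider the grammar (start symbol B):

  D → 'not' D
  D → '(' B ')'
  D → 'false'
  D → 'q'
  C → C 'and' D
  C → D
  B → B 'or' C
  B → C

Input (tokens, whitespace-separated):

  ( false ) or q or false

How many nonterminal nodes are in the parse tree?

[B [B [B [C [D ( [B [C [D false]]] )]]] or [C [D q]]] or [C [D false]]]

12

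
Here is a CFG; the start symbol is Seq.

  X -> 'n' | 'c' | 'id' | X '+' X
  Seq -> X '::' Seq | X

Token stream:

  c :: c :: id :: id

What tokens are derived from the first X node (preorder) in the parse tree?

[Seq [X c] :: [Seq [X c] :: [Seq [X id] :: [Seq [X id]]]]]

c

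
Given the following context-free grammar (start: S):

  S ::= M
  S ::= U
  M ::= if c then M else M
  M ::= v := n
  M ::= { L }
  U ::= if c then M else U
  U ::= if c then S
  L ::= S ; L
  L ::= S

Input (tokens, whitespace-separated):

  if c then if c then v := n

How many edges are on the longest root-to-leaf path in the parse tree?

6

[S [U if c then [S [U if c then [S [M v := n]]]]]]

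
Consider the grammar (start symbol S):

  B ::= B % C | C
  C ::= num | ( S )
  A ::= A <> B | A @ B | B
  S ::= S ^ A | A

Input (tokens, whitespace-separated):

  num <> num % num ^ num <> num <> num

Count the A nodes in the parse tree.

[S [S [A [A [B [C num]]] <> [B [B [C num]] % [C num]]]] ^ [A [A [A [B [C num]]] <> [B [C num]]] <> [B [C num]]]]

5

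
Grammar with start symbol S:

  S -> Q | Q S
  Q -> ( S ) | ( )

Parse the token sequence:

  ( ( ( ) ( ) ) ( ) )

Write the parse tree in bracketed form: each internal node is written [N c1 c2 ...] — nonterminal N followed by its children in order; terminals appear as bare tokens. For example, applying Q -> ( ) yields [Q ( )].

[S [Q ( [S [Q ( [S [Q ( )] [S [Q ( )]]] )] [S [Q ( )]]] )]]

S
Q
( S )
( Q S )
( ( S ) S )
( ( Q S ) S )
( ( ( ) S ) S )
( ( ( ) Q ) S )
( ( ( ) ( ) ) S )
( ( ( ) ( ) ) Q )
( ( ( ) ( ) ) ( ) )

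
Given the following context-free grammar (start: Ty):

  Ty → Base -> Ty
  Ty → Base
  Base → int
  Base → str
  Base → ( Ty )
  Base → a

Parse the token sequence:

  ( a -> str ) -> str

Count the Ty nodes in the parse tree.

4

[Ty [Base ( [Ty [Base a] -> [Ty [Base str]]] )] -> [Ty [Base str]]]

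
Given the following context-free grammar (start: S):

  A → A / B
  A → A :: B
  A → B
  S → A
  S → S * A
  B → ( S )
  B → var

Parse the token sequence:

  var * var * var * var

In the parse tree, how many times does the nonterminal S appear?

4

[S [S [S [S [A [B var]]] * [A [B var]]] * [A [B var]]] * [A [B var]]]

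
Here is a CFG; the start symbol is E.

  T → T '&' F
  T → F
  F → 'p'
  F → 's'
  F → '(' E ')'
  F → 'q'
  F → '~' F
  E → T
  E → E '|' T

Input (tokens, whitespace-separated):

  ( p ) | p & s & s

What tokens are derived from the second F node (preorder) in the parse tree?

[E [E [T [F ( [E [T [F p]]] )]]] | [T [T [T [F p]] & [F s]] & [F s]]]

p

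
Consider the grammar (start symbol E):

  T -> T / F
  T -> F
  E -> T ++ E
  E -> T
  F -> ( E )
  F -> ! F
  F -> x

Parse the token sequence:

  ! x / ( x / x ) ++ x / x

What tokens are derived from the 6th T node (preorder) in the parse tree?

[E [T [T [F ! [F x]]] / [F ( [E [T [T [F x]] / [F x]]] )]] ++ [E [T [T [F x]] / [F x]]]]

x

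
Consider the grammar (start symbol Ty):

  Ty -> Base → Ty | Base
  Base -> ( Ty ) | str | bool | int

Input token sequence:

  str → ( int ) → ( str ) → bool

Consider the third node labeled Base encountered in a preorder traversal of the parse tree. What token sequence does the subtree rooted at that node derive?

int

[Ty [Base str] → [Ty [Base ( [Ty [Base int]] )] → [Ty [Base ( [Ty [Base str]] )] → [Ty [Base bool]]]]]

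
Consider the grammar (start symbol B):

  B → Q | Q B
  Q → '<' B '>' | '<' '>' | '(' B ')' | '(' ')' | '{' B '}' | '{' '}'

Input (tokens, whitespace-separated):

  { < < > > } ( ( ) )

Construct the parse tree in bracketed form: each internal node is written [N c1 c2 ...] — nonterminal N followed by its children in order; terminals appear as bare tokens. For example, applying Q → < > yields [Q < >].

[B [Q { [B [Q < [B [Q < >]] >]] }] [B [Q ( [B [Q ( )]] )]]]

B
Q B
{ B } B
{ Q } B
{ < B > } B
{ < Q > } B
{ < < > > } B
{ < < > > } Q
{ < < > > } ( B )
{ < < > > } ( Q )
{ < < > > } ( ( ) )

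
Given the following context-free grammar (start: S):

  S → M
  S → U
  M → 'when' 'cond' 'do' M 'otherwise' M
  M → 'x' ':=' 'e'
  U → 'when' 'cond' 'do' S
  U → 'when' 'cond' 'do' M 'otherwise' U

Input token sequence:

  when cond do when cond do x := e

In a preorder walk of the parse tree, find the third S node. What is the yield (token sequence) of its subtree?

[S [U when cond do [S [U when cond do [S [M x := e]]]]]]

x := e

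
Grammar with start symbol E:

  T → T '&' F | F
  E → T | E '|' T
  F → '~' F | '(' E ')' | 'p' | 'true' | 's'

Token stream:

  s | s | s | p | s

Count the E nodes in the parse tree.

5

[E [E [E [E [E [T [F s]]] | [T [F s]]] | [T [F s]]] | [T [F p]]] | [T [F s]]]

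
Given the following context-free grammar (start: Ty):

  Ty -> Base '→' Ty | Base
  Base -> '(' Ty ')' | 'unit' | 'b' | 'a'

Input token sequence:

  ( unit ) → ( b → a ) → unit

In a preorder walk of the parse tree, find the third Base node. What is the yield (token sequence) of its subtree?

[Ty [Base ( [Ty [Base unit]] )] → [Ty [Base ( [Ty [Base b] → [Ty [Base a]]] )] → [Ty [Base unit]]]]

( b → a )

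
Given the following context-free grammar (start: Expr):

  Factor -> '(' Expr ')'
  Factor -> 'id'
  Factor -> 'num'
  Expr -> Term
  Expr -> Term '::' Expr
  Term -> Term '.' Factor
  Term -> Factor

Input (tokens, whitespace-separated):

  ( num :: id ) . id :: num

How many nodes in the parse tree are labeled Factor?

[Expr [Term [Term [Factor ( [Expr [Term [Factor num]] :: [Expr [Term [Factor id]]]] )]] . [Factor id]] :: [Expr [Term [Factor num]]]]

5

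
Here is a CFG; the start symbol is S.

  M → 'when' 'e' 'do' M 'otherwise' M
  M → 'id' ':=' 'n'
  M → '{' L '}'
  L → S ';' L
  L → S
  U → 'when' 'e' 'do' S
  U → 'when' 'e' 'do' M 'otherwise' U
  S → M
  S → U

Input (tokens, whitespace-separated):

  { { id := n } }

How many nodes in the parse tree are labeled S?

[S [M { [L [S [M { [L [S [M id := n]]] }]]] }]]

3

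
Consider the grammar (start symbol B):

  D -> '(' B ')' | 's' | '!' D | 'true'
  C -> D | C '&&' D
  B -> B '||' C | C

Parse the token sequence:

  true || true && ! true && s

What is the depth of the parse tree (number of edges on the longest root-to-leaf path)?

5

[B [B [C [D true]]] || [C [C [C [D true]] && [D ! [D true]]] && [D s]]]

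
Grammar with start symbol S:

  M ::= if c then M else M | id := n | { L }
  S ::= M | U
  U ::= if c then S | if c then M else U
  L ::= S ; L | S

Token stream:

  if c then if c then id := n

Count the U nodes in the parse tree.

[S [U if c then [S [U if c then [S [M id := n]]]]]]

2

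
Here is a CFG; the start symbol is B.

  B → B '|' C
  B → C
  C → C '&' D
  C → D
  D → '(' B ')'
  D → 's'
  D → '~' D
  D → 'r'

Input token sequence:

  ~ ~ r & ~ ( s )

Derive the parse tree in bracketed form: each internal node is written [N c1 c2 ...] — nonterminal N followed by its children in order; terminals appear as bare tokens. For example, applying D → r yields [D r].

B
C
C & D
D & D
~ D & D
~ ~ D & D
~ ~ r & D
~ ~ r & ~ D
~ ~ r & ~ ( B )
~ ~ r & ~ ( C )
~ ~ r & ~ ( D )
~ ~ r & ~ ( s )

[B [C [C [D ~ [D ~ [D r]]]] & [D ~ [D ( [B [C [D s]]] )]]]]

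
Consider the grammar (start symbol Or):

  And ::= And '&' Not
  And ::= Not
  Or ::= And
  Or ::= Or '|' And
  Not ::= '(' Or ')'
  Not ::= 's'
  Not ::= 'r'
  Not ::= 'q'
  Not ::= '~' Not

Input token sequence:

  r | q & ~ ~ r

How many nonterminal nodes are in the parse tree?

10

[Or [Or [And [Not r]]] | [And [And [Not q]] & [Not ~ [Not ~ [Not r]]]]]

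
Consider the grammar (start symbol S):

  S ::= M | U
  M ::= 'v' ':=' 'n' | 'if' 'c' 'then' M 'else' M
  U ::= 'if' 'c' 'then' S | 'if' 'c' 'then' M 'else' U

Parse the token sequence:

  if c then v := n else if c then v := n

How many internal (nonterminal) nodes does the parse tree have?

[S [U if c then [M v := n] else [U if c then [S [M v := n]]]]]

6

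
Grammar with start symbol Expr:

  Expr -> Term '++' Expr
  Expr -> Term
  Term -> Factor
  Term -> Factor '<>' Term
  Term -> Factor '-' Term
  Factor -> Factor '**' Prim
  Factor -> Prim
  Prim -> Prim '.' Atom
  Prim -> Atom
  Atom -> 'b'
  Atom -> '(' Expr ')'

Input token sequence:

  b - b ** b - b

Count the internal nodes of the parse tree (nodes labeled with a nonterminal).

[Expr [Term [Factor [Prim [Atom b]]] - [Term [Factor [Factor [Prim [Atom b]]] ** [Prim [Atom b]]] - [Term [Factor [Prim [Atom b]]]]]]]

16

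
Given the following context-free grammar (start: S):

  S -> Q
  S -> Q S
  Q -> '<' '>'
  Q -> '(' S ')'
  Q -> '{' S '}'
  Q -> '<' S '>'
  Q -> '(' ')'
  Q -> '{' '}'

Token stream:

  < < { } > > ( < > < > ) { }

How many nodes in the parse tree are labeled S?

7

[S [Q < [S [Q < [S [Q { }]] >]] >] [S [Q ( [S [Q < >] [S [Q < >]]] )] [S [Q { }]]]]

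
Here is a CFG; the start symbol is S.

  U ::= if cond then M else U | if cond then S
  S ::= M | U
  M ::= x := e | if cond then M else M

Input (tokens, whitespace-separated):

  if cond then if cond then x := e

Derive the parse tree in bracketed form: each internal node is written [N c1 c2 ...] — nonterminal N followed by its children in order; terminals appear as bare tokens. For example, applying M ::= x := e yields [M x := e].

S
U
if cond then S
if cond then U
if cond then if cond then S
if cond then if cond then M
if cond then if cond then x := e

[S [U if cond then [S [U if cond then [S [M x := e]]]]]]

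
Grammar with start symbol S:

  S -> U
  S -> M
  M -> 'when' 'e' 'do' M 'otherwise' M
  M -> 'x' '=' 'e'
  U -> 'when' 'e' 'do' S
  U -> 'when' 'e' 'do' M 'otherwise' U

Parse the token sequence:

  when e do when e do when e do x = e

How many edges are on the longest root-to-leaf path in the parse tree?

8

[S [U when e do [S [U when e do [S [U when e do [S [M x = e]]]]]]]]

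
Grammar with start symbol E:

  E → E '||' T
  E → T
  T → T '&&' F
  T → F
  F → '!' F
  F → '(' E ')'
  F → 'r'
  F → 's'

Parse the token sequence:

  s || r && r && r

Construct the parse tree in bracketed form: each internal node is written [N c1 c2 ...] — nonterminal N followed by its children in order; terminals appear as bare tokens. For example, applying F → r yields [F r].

E
E || T
T || T
F || T
s || T
s || T && F
s || T && F && F
s || F && F && F
s || r && F && F
s || r && r && F
s || r && r && r

[E [E [T [F s]]] || [T [T [T [F r]] && [F r]] && [F r]]]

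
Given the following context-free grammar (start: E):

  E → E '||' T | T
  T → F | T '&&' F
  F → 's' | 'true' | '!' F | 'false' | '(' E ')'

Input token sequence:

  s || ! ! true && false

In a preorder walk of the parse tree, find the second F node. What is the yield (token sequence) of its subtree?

[E [E [T [F s]]] || [T [T [F ! [F ! [F true]]]] && [F false]]]

! ! true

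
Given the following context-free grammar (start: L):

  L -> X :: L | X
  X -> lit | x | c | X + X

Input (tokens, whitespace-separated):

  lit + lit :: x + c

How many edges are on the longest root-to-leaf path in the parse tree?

[L [X [X lit] + [X lit]] :: [L [X [X x] + [X c]]]]

4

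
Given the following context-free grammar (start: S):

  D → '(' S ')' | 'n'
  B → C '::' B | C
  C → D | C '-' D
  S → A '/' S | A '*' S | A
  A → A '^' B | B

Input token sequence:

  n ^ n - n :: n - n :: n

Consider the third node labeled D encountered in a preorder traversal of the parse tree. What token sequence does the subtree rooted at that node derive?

[S [A [A [B [C [D n]]]] ^ [B [C [C [D n]] - [D n]] :: [B [C [C [D n]] - [D n]] :: [B [C [D n]]]]]]]

n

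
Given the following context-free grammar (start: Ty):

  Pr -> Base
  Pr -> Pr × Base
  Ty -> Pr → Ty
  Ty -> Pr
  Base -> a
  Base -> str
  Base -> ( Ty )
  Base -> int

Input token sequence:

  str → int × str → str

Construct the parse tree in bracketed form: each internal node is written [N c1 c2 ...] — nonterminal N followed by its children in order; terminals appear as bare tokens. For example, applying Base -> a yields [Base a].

[Ty [Pr [Base str]] → [Ty [Pr [Pr [Base int]] × [Base str]] → [Ty [Pr [Base str]]]]]

Ty
Pr → Ty
Base → Ty
str → Ty
str → Pr → Ty
str → Pr × Base → Ty
str → Base × Base → Ty
str → int × Base → Ty
str → int × str → Ty
str → int × str → Pr
str → int × str → Base
str → int × str → str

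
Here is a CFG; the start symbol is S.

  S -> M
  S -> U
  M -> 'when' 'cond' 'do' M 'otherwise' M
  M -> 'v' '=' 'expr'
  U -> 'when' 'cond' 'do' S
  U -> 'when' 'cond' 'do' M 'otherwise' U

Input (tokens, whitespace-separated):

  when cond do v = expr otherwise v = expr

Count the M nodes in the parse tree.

3

[S [M when cond do [M v = expr] otherwise [M v = expr]]]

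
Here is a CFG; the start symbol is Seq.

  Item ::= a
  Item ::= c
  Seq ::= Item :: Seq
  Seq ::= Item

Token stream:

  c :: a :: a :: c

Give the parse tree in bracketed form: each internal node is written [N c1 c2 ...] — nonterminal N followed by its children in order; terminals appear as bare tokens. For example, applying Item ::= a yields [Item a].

Seq
Item :: Seq
c :: Seq
c :: Item :: Seq
c :: a :: Seq
c :: a :: Item :: Seq
c :: a :: a :: Seq
c :: a :: a :: Item
c :: a :: a :: c

[Seq [Item c] :: [Seq [Item a] :: [Seq [Item a] :: [Seq [Item c]]]]]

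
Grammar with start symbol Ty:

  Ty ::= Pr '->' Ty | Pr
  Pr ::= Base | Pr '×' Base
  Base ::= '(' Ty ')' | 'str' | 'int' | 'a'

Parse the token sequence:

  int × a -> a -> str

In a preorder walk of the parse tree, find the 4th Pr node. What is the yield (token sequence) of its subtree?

[Ty [Pr [Pr [Base int]] × [Base a]] -> [Ty [Pr [Base a]] -> [Ty [Pr [Base str]]]]]

str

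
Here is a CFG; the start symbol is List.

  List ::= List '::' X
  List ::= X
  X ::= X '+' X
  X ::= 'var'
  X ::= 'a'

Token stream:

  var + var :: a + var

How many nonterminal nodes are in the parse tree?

[List [List [X [X var] + [X var]]] :: [X [X a] + [X var]]]

8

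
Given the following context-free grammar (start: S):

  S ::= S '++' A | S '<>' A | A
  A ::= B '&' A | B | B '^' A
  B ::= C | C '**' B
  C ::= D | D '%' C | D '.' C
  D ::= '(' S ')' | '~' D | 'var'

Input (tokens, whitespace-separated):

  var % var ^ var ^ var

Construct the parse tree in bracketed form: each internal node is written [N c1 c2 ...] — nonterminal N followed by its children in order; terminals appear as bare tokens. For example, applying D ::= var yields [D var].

[S [A [B [C [D var] % [C [D var]]]] ^ [A [B [C [D var]]] ^ [A [B [C [D var]]]]]]]

S
A
B ^ A
C ^ A
D % C ^ A
var % C ^ A
var % D ^ A
var % var ^ A
var % var ^ B ^ A
var % var ^ C ^ A
var % var ^ D ^ A
var % var ^ var ^ A
var % var ^ var ^ B
var % var ^ var ^ C
var % var ^ var ^ D
var % var ^ var ^ var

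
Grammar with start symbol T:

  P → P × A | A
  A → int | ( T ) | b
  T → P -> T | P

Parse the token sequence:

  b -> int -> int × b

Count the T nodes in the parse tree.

3

[T [P [A b]] -> [T [P [A int]] -> [T [P [P [A int]] × [A b]]]]]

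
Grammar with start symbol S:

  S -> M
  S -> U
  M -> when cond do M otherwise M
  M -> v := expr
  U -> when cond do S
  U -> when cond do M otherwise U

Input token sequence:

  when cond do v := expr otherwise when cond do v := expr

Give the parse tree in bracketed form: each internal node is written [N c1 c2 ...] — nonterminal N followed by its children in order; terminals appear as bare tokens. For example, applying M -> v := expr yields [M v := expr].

S
U
when cond do M otherwise U
when cond do v := expr otherwise U
when cond do v := expr otherwise when cond do S
when cond do v := expr otherwise when cond do M
when cond do v := expr otherwise when cond do v := expr

[S [U when cond do [M v := expr] otherwise [U when cond do [S [M v := expr]]]]]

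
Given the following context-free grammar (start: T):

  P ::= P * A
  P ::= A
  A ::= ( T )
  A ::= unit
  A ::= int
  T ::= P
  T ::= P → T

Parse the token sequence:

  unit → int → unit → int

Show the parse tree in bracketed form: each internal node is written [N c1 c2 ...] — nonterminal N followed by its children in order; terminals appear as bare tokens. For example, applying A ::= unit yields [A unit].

T
P → T
A → T
unit → T
unit → P → T
unit → A → T
unit → int → T
unit → int → P → T
unit → int → A → T
unit → int → unit → T
unit → int → unit → P
unit → int → unit → A
unit → int → unit → int

[T [P [A unit]] → [T [P [A int]] → [T [P [A unit]] → [T [P [A int]]]]]]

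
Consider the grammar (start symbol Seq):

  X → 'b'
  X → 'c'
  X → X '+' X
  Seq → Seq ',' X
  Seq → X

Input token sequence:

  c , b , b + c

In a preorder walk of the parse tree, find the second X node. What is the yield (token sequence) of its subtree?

[Seq [Seq [Seq [X c]] , [X b]] , [X [X b] + [X c]]]

b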